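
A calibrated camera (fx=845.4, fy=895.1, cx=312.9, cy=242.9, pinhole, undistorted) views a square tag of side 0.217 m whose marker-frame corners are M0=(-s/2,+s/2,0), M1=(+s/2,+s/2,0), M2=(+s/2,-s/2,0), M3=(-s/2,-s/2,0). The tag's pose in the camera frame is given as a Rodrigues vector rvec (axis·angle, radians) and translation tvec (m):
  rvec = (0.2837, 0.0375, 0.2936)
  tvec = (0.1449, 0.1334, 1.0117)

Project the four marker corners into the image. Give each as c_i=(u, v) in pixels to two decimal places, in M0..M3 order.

c0=(321.57, 415.99) c1=(489.90, 469.97) c2=(553.27, 302.49) c3=(374.53, 244.98)

Intrinsics K: fx=845.4, fy=895.1, cx=312.9, cy=242.9
Marker side s = 0.217 m; corners in marker frame (Z=0):
  M0 = (-0.1085, +0.1085, 0)
  M1 = (+0.1085, +0.1085, 0)
  M2 = (+0.1085, -0.1085, 0)
  M3 = (-0.1085, -0.1085, 0)
rvec = (0.2837, 0.0375, 0.2936), |rvec| = θ = 0.40999 rad = 23.491°
Rodrigues: sinθ=0.39860, 1−cosθ=0.08288; R = I + sinθ·[k]× + (1−cosθ)·[k]×²:
    [+0.95681 -0.28020 +0.07753]
    [+0.29069 +0.91782 -0.27039]
    [+0.00461 +0.28125 +0.95962]
t = (0.1449, 0.1334, 1.0117) m
M0: Pc = R·M0+t = (+0.01068, +0.20144, +1.04172); u = 845.4·(+0.01068)/1.04172 + 312.9 = 321.5714, v = 895.1·(+0.20144)/1.04172 + 242.9 = 415.9915
M1: Pc = R·M1+t = (+0.21831, +0.26452, +1.04272); u = 845.4·(+0.21831)/1.04272 + 312.9 = 489.9003, v = 895.1·(+0.26452)/1.04272 + 242.9 = 469.9749
M2: Pc = R·M2+t = (+0.27912, +0.06536, +0.98168); u = 845.4·(+0.27912)/0.98168 + 312.9 = 553.2662, v = 895.1·(+0.06536)/0.98168 + 242.9 = 302.4921
M3: Pc = R·M3+t = (+0.07149, +0.00228, +0.98068); u = 845.4·(+0.07149)/0.98068 + 312.9 = 374.5263, v = 895.1·(+0.00228)/0.98068 + 242.9 = 244.9783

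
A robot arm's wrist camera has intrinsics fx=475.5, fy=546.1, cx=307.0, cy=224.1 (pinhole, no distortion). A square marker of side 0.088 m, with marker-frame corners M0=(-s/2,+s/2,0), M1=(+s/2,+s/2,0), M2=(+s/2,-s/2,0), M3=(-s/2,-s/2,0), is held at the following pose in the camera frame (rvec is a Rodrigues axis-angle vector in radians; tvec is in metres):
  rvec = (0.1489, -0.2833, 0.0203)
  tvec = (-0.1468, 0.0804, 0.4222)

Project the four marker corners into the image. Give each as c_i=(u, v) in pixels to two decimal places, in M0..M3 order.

Intrinsics K: fx=475.5, fy=546.1, cx=307.0, cy=224.1
Marker side s = 0.088 m; corners in marker frame (Z=0):
  M0 = (-0.0440, +0.0440, 0)
  M1 = (+0.0440, +0.0440, 0)
  M2 = (+0.0440, -0.0440, 0)
  M3 = (-0.0440, -0.0440, 0)
rvec = (0.1489, -0.2833, 0.0203), |rvec| = θ = 0.32069 rad = 18.374°
Rodrigues: sinθ=0.31522, 1−cosθ=0.05098; R = I + sinθ·[k]× + (1−cosθ)·[k]×²:
    [+0.96001 -0.04087 -0.27697]
    [-0.00096 +0.98880 -0.14921]
    [+0.27997 +0.14351 +0.94922]
t = (-0.1468, 0.0804, 0.4222) m
M0: Pc = R·M0+t = (-0.19084, +0.12395, +0.41620); u = 475.5·(-0.19084)/0.41620 + 307.0 = 88.9688, v = 546.1·(+0.12395)/0.41620 + 224.1 = 386.7370
M1: Pc = R·M1+t = (-0.10636, +0.12387, +0.44083); u = 475.5·(-0.10636)/0.44083 + 307.0 = 192.2784, v = 546.1·(+0.12387)/0.44083 + 224.1 = 377.5432
M2: Pc = R·M2+t = (-0.10276, +0.03685, +0.42820); u = 475.5·(-0.10276)/0.42820 + 307.0 = 192.8883, v = 546.1·(+0.03685)/0.42820 + 224.1 = 271.0963
M3: Pc = R·M3+t = (-0.18724, +0.03693, +0.40357); u = 475.5·(-0.18724)/0.40357 + 307.0 = 86.3830, v = 546.1·(+0.03693)/0.40357 + 224.1 = 274.0794

c0=(88.97, 386.74) c1=(192.28, 377.54) c2=(192.89, 271.10) c3=(86.38, 274.08)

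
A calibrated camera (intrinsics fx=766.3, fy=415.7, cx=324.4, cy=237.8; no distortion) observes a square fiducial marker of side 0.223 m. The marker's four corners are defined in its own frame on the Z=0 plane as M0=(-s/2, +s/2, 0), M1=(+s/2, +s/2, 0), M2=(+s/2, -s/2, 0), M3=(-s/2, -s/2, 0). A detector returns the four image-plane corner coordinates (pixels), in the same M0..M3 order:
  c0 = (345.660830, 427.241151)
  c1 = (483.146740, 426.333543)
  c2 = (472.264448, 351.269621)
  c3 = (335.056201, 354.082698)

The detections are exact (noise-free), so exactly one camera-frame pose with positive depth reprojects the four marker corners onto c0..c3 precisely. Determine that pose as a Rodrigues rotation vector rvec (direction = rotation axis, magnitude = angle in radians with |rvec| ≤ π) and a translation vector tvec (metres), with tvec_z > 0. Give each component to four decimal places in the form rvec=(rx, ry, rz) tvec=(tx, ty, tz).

rvec=(0.0056, 0.1442, -0.0783) tvec=(0.1363, 0.4559, 1.2472)

Intrinsics K: fx=766.3, fy=415.7, cx=324.4, cy=237.8
Marker side s = 0.223 m; corners in marker frame (Z=0):
  M0 = (-0.1115, +0.1115, 0)
  M1 = (+0.1115, +0.1115, 0)
  M2 = (+0.1115, -0.1115, 0)
  M3 = (-0.1115, -0.1115, 0)
Detected image corners:
  c0 = (345.660830, 427.241151) px
  c1 = (483.146740, 426.333543) px
  c2 = (472.264448, 351.269621) px
  c3 = (335.056201, 354.082698) px
Planar DLT: solve 8×8 A·h = b for H (H[2,2]=1):
  H  [+568.74604 +48.14978 +408.14919]
  H  [-53.27723 +332.26397 +389.74352]
  H  [-0.11530 -0.00005 +1.00000]
B = K⁻¹H; ‖b₁‖=0.801782, ‖b₂‖=0.801782; λ = 2/(‖b₁‖+‖b₂‖) = 1.247222, sign → tz>0 ⇒ λ=+1.247222
r₁ = λ·B[:,0] = (+0.98656,-0.07759,-0.14380); r₂ = λ·B[:,1] = (+0.07839,+0.99692,-0.00006)
r₃ = r₁×r₂ = (+0.14336,-0.01122,+0.98961); SVD([r₁ r₂ r₃]) → R = UVᵀ:
  R  [+0.98656 +0.07839 +0.14336]
  R  [-0.07759 +0.99692 -0.01122]
  R  [-0.14380 -0.00006 +0.98961]
t = (+0.13631, +0.45587, +1.24722) m
tr R = 2.973090; θ = arccos((tr R − 1)/2) = 0.164228 rad = 9.410°
axis k = ((R−Rᵀ)₃₂, (R−Rᵀ)₁₃, (R−Rᵀ)₂₁) / (2 sinθ) = (+0.034121, +0.878226, -0.477028)
rvec = θ·k = (+0.005604, +0.144229, -0.078341)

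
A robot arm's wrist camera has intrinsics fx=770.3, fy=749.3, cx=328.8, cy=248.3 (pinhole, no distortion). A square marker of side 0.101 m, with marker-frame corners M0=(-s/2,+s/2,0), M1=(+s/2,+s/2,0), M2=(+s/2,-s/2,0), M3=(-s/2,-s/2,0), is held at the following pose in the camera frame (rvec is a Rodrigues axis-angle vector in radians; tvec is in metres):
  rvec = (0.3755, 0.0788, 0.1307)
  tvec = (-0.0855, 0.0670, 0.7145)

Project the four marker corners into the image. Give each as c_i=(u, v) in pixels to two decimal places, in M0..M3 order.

Intrinsics K: fx=770.3, fy=749.3, cx=328.8, cy=248.3
Marker side s = 0.101 m; corners in marker frame (Z=0):
  M0 = (-0.0505, +0.0505, 0)
  M1 = (+0.0505, +0.0505, 0)
  M2 = (+0.0505, -0.0505, 0)
  M3 = (-0.0505, -0.0505, 0)
rvec = (0.3755, 0.0788, 0.1307), |rvec| = θ = 0.40533 rad = 23.224°
Rodrigues: sinθ=0.39432, 1−cosθ=0.08103; R = I + sinθ·[k]× + (1−cosθ)·[k]×²:
    [+0.98851 -0.11256 +0.10086]
    [+0.14174 +0.92203 -0.36022]
    [-0.05246 +0.37038 +0.92740]
t = (-0.0855, 0.0670, 0.7145) m
M0: Pc = R·M0+t = (-0.14110, +0.10640, +0.73585); u = 770.3·(-0.14110)/0.73585 + 328.8 = 181.0906, v = 749.3·(+0.10640)/0.73585 + 248.3 = 356.6491
M1: Pc = R·M1+t = (-0.04126, +0.12072, +0.73056); u = 770.3·(-0.04126)/0.73056 + 328.8 = 285.2908, v = 749.3·(+0.12072)/0.73056 + 248.3 = 372.1183
M2: Pc = R·M2+t = (-0.02990, +0.02760, +0.69315); u = 770.3·(-0.02990)/0.69315 + 328.8 = 295.5763, v = 749.3·(+0.02760)/0.69315 + 248.3 = 278.1308
M3: Pc = R·M3+t = (-0.12974, +0.01328, +0.69844); u = 770.3·(-0.12974)/0.69844 + 328.8 = 185.7172, v = 749.3·(+0.01328)/0.69844 + 248.3 = 262.5461

c0=(181.09, 356.65) c1=(285.29, 372.12) c2=(295.58, 278.13) c3=(185.72, 262.55)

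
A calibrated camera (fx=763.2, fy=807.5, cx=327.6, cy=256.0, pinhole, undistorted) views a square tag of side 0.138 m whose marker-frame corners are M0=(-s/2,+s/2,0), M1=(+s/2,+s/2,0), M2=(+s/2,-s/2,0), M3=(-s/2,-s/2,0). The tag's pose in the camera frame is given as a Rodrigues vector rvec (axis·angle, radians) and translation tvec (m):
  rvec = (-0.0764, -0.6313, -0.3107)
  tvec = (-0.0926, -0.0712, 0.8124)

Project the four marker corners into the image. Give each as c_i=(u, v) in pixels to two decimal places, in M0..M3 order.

Intrinsics K: fx=763.2, fy=807.5, cx=327.6, cy=256.0
Marker side s = 0.138 m; corners in marker frame (Z=0):
  M0 = (-0.0690, +0.0690, 0)
  M1 = (+0.0690, +0.0690, 0)
  M2 = (+0.0690, -0.0690, 0)
  M3 = (-0.0690, -0.0690, 0)
rvec = (-0.0764, -0.6313, -0.3107), |rvec| = θ = 0.70775 rad = 40.551°
Rodrigues: sinθ=0.65013, 1−cosθ=0.24017; R = I + sinθ·[k]× + (1−cosθ)·[k]×²:
    [+0.76262 +0.30853 -0.56852]
    [-0.26228 +0.95092 +0.16423]
    [+0.59128 +0.02387 +0.80611]
t = (-0.0926, -0.0712, 0.8124) m
M0: Pc = R·M0+t = (-0.12393, +0.01251, +0.77325); u = 763.2·(-0.12393)/0.77325 + 327.6 = 205.2779, v = 807.5·(+0.01251)/0.77325 + 256.0 = 269.0645
M1: Pc = R·M1+t = (-0.01869, -0.02368, +0.85485); u = 763.2·(-0.01869)/0.85485 + 327.6 = 310.9133, v = 807.5·(-0.02368)/0.85485 + 256.0 = 233.6278
M2: Pc = R·M2+t = (-0.06127, -0.15491, +0.85155); u = 763.2·(-0.06127)/0.85155 + 327.6 = 272.6893, v = 807.5·(-0.15491)/0.85155 + 256.0 = 109.1034
M3: Pc = R·M3+t = (-0.16651, -0.11872, +0.76995); u = 763.2·(-0.16651)/0.76995 + 327.6 = 162.5512, v = 807.5·(-0.11872)/0.76995 + 256.0 = 131.4950

c0=(205.28, 269.06) c1=(310.91, 233.63) c2=(272.69, 109.10) c3=(162.55, 131.50)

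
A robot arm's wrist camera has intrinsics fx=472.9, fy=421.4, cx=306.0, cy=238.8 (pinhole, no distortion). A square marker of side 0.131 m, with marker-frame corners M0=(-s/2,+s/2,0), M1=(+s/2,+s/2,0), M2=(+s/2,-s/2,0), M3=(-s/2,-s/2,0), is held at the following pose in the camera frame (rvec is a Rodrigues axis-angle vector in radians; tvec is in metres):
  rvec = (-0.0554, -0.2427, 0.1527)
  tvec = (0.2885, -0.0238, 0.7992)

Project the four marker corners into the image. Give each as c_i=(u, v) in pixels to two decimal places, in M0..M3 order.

Intrinsics K: fx=472.9, fy=421.4, cx=306.0, cy=238.8
Marker side s = 0.131 m; corners in marker frame (Z=0):
  M0 = (-0.0655, +0.0655, 0)
  M1 = (+0.0655, +0.0655, 0)
  M2 = (+0.0655, -0.0655, 0)
  M3 = (-0.0655, -0.0655, 0)
rvec = (-0.0554, -0.2427, 0.1527), |rvec| = θ = 0.29204 rad = 16.733°
Rodrigues: sinθ=0.28791, 1−cosθ=0.04234; R = I + sinθ·[k]× + (1−cosθ)·[k]×²:
    [+0.95918 -0.14386 -0.24346]
    [+0.15721 +0.98690 +0.03622]
    [+0.23506 -0.07301 +0.96923]
t = (0.2885, -0.0238, 0.7992) m
M0: Pc = R·M0+t = (+0.21625, +0.03054, +0.77902); u = 472.9·(+0.21625)/0.77902 + 306.0 = 437.2736, v = 421.4·(+0.03054)/0.77902 + 238.8 = 255.3226
M1: Pc = R·M1+t = (+0.34190, +0.05114, +0.80981); u = 472.9·(+0.34190)/0.80981 + 306.0 = 505.6582, v = 421.4·(+0.05114)/0.80981 + 238.8 = 265.4113
M2: Pc = R·M2+t = (+0.36075, -0.07814, +0.81938); u = 472.9·(+0.36075)/0.81938 + 306.0 = 514.2045, v = 421.4·(-0.07814)/0.81938 + 238.8 = 198.6109
M3: Pc = R·M3+t = (+0.23510, -0.09874, +0.78859); u = 472.9·(+0.23510)/0.78859 + 306.0 = 446.9831, v = 421.4·(-0.09874)/0.78859 + 238.8 = 186.0362

c0=(437.27, 255.32) c1=(505.66, 265.41) c2=(514.20, 198.61) c3=(446.98, 186.04)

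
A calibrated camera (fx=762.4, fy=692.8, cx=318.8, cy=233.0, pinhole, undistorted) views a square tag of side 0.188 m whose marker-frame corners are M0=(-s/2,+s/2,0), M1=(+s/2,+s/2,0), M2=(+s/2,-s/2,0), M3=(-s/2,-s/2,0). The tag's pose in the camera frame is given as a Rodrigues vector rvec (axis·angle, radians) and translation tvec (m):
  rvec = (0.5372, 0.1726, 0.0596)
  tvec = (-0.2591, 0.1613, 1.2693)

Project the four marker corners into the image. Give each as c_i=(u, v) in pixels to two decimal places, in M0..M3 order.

Intrinsics K: fx=762.4, fy=692.8, cx=318.8, cy=233.0
Marker side s = 0.188 m; corners in marker frame (Z=0):
  M0 = (-0.0940, +0.0940, 0)
  M1 = (+0.0940, +0.0940, 0)
  M2 = (+0.0940, -0.0940, 0)
  M3 = (-0.0940, -0.0940, 0)
rvec = (0.5372, 0.1726, 0.0596), |rvec| = θ = 0.56739 rad = 32.509°
Rodrigues: sinθ=0.53743, 1−cosθ=0.15669; R = I + sinθ·[k]× + (1−cosθ)·[k]×²:
    [+0.98377 -0.01132 +0.17907]
    [+0.10158 +0.85781 -0.50383]
    [-0.14790 +0.51384 +0.84504]
t = (-0.2591, 0.1613, 1.2693) m
M0: Pc = R·M0+t = (-0.35264, +0.23239, +1.33150); u = 762.4·(-0.35264)/1.33150 + 318.8 = 116.8841, v = 692.8·(+0.23239)/1.33150 + 233.0 = 353.9132
M1: Pc = R·M1+t = (-0.16769, +0.25148, +1.30370); u = 762.4·(-0.16769)/1.30370 + 318.8 = 220.7353, v = 692.8·(+0.25148)/1.30370 + 233.0 = 366.6408
M2: Pc = R·M2+t = (-0.16556, +0.09021, +1.20710); u = 762.4·(-0.16556)/1.20710 + 318.8 = 214.2318, v = 692.8·(+0.09021)/1.20710 + 233.0 = 284.7778
M3: Pc = R·M3+t = (-0.35051, +0.07112, +1.23490); u = 762.4·(-0.35051)/1.23490 + 318.8 = 102.4031, v = 692.8·(+0.07112)/1.23490 + 233.0 = 272.8979

c0=(116.88, 353.91) c1=(220.74, 366.64) c2=(214.23, 284.78) c3=(102.40, 272.90)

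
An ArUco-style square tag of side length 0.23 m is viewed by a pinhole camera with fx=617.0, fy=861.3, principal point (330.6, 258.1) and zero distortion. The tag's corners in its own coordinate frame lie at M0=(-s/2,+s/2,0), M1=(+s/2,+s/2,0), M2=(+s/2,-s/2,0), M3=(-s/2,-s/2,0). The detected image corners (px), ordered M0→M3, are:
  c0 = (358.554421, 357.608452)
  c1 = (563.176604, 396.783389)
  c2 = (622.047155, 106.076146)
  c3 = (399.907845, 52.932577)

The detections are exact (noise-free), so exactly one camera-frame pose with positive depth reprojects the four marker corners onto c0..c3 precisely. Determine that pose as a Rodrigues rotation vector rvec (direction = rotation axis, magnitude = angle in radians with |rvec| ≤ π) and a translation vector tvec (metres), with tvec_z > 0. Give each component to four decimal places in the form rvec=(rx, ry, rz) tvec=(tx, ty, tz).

rvec=(0.2603, -0.0728, 0.1571) tvec=(0.1620, -0.0169, 0.6410)

Intrinsics K: fx=617.0, fy=861.3, cx=330.6, cy=258.1
Marker side s = 0.23 m; corners in marker frame (Z=0):
  M0 = (-0.1150, +0.1150, 0)
  M1 = (+0.1150, +0.1150, 0)
  M2 = (+0.1150, -0.1150, 0)
  M3 = (-0.1150, -0.1150, 0)
Detected image corners:
  c0 = (358.554421, 357.608452) px
  c1 = (563.176604, 396.783389) px
  c2 = (622.047155, 106.076146) px
  c3 = (399.907845, 52.932577) px
Planar DLT: solve 8×8 A·h = b for H (H[2,2]=1):
  H  [+995.73527 -28.69802 +486.55597]
  H  [+232.08423 +1383.00725 +235.41713]
  H  [+0.14345 +0.39062 +1.00000]
B = K⁻¹H; ‖b₁‖=1.560177, ‖b₂‖=1.560177; λ = 2/(‖b₁‖+‖b₂‖) = 0.640953, sign → tz>0 ⇒ λ=+0.640953
r₁ = λ·B[:,0] = (+0.98513,+0.14516,+0.09194); r₂ = λ·B[:,1] = (-0.16396,+0.95417,+0.25037)
r₃ = r₁×r₂ = (-0.05139,-0.26172,+0.96378); SVD([r₁ r₂ r₃]) → R = UVᵀ:
  R  [+0.98513 -0.16396 -0.05139]
  R  [+0.14516 +0.95417 -0.26172]
  R  [+0.09194 +0.25037 +0.96378]
t = (+0.16201, -0.01688, +0.64095) m
tr R = 2.903069; θ = arccos((tr R − 1)/2) = 0.312609 rad = 17.911°
axis k = ((R−Rᵀ)₃₂, (R−Rᵀ)₁₃, (R−Rᵀ)₂₁) / (2 sinθ) = (+0.832543, -0.233021, +0.502567)
rvec = θ·k = (+0.260260, -0.072844, +0.157107)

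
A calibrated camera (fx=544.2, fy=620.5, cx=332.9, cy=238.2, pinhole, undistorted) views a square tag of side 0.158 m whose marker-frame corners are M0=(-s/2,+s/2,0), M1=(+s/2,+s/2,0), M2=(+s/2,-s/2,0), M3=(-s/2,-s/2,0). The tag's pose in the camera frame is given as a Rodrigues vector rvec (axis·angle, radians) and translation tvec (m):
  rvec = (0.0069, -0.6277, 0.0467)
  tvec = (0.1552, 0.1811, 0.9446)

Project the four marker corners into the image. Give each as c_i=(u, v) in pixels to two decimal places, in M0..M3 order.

Intrinsics K: fx=544.2, fy=620.5, cx=332.9, cy=238.2
Marker side s = 0.158 m; corners in marker frame (Z=0):
  M0 = (-0.0790, +0.0790, 0)
  M1 = (+0.0790, +0.0790, 0)
  M2 = (+0.0790, -0.0790, 0)
  M3 = (-0.0790, -0.0790, 0)
rvec = (0.0069, -0.6277, 0.0467), |rvec| = θ = 0.62947 rad = 36.066°
Rodrigues: sinθ=0.58872, 1−cosθ=0.19166; R = I + sinθ·[k]× + (1−cosθ)·[k]×²:
    [+0.80836 -0.04577 -0.58690]
    [+0.04158 +0.99892 -0.02063]
    [+0.58722 -0.00773 +0.80939]
t = (0.1552, 0.1811, 0.9446) m
M0: Pc = R·M0+t = (+0.08772, +0.25673, +0.89760); u = 544.2·(+0.08772)/0.89760 + 332.9 = 386.0853, v = 620.5·(+0.25673)/0.89760 + 238.2 = 415.6744
M1: Pc = R·M1+t = (+0.21544, +0.26330, +0.99038); u = 544.2·(+0.21544)/0.99038 + 332.9 = 451.2838, v = 620.5·(+0.26330)/0.99038 + 238.2 = 403.1645
M2: Pc = R·M2+t = (+0.22268, +0.10547, +0.99160); u = 544.2·(+0.22268)/0.99160 + 332.9 = 455.1070, v = 620.5·(+0.10547)/0.99160 + 238.2 = 304.1986
M3: Pc = R·M3+t = (+0.09496, +0.09890, +0.89882); u = 544.2·(+0.09496)/0.89882 + 332.9 = 390.3917, v = 620.5·(+0.09890)/0.89882 + 238.2 = 306.4757

c0=(386.09, 415.67) c1=(451.28, 403.16) c2=(455.11, 304.20) c3=(390.39, 306.48)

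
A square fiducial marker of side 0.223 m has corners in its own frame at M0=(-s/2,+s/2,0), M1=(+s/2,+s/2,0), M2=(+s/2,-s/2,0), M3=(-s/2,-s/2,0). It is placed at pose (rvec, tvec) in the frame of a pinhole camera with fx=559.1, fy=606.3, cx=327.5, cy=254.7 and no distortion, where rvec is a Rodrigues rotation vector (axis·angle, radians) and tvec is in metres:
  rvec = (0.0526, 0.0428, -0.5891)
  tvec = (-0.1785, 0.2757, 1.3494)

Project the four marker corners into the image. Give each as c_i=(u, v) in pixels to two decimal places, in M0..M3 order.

c0=(241.53, 446.45) c1=(317.60, 392.61) c2=(265.74, 309.65) c3=(189.68, 364.58)

Intrinsics K: fx=559.1, fy=606.3, cx=327.5, cy=254.7
Marker side s = 0.223 m; corners in marker frame (Z=0):
  M0 = (-0.1115, +0.1115, 0)
  M1 = (+0.1115, +0.1115, 0)
  M2 = (+0.1115, -0.1115, 0)
  M3 = (-0.1115, -0.1115, 0)
rvec = (0.0526, 0.0428, -0.5891), |rvec| = θ = 0.59299 rad = 33.976°
Rodrigues: sinθ=0.55884, 1−cosθ=0.17073; R = I + sinθ·[k]× + (1−cosθ)·[k]×²:
    [+0.83062 +0.55627 +0.02529]
    [-0.55408 +0.83016 -0.06181]
    [-0.05538 +0.03733 +0.99777]
t = (-0.1785, 0.2757, 1.3494) m
M0: Pc = R·M0+t = (-0.20909, +0.43004, +1.35974); u = 559.1·(-0.20909)/1.35974 + 327.5 = 241.5260, v = 606.3·(+0.43004)/1.35974 + 254.7 = 446.4543
M1: Pc = R·M1+t = (-0.02386, +0.30648, +1.34739); u = 559.1·(-0.02386)/1.34739 + 327.5 = 317.5984, v = 606.3·(+0.30648)/1.34739 + 254.7 = 392.6117
M2: Pc = R·M2+t = (-0.14791, +0.12136, +1.33906); u = 559.1·(-0.14791)/1.33906 + 327.5 = 265.7429, v = 606.3·(+0.12136)/1.33906 + 254.7 = 309.6477
M3: Pc = R·M3+t = (-0.33314, +0.24492, +1.35141); u = 559.1·(-0.33314)/1.35141 + 327.5 = 189.6758, v = 606.3·(+0.24492)/1.35141 + 254.7 = 364.5801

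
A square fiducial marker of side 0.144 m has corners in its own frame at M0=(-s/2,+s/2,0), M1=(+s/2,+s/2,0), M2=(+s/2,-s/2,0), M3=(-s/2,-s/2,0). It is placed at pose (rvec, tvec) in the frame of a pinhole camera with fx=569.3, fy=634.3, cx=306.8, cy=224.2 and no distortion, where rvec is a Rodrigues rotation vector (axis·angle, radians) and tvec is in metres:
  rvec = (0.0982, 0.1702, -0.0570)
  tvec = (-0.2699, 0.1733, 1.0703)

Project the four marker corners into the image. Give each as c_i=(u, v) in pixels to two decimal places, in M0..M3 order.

c0=(131.17, 368.79) c1=(202.85, 368.01) c2=(196.47, 283.50) c3=(124.04, 286.24)

Intrinsics K: fx=569.3, fy=634.3, cx=306.8, cy=224.2
Marker side s = 0.144 m; corners in marker frame (Z=0):
  M0 = (-0.0720, +0.0720, 0)
  M1 = (+0.0720, +0.0720, 0)
  M2 = (+0.0720, -0.0720, 0)
  M3 = (-0.0720, -0.0720, 0)
rvec = (0.0982, 0.1702, -0.0570), |rvec| = θ = 0.20460 rad = 11.723°
Rodrigues: sinθ=0.20317, 1−cosθ=0.02086; R = I + sinθ·[k]× + (1−cosθ)·[k]×²:
    [+0.98395 +0.06493 +0.16623]
    [-0.04828 +0.99358 -0.10235]
    [-0.17180 +0.09268 +0.98076]
t = (-0.2699, 0.1733, 1.0703) m
M0: Pc = R·M0+t = (-0.33607, +0.24831, +1.08934); u = 569.3·(-0.33607)/1.08934 + 306.8 = 131.1674, v = 634.3·(+0.24831)/1.08934 + 224.2 = 368.7873
M1: Pc = R·M1+t = (-0.19438, +0.24136, +1.06460); u = 569.3·(-0.19438)/1.06460 + 306.8 = 202.8543, v = 634.3·(+0.24136)/1.06460 + 224.2 = 368.0054
M2: Pc = R·M2+t = (-0.20373, +0.09829, +1.05126); u = 569.3·(-0.20373)/1.05126 + 306.8 = 196.4712, v = 634.3·(+0.09829)/1.05126 + 224.2 = 283.5035
M3: Pc = R·M3+t = (-0.34542, +0.10524, +1.07600); u = 569.3·(-0.34542)/1.07600 + 306.8 = 124.0418, v = 634.3·(+0.10524)/1.07600 + 224.2 = 286.2380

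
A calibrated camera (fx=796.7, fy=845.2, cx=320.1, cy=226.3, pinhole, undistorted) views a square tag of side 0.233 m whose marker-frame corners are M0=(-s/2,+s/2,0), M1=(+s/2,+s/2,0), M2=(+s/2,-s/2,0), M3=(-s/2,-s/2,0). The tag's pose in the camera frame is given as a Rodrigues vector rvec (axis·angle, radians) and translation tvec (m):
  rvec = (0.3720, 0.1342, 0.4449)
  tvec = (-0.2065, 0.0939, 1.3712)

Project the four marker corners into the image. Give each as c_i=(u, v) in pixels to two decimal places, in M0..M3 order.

c0=(120.03, 309.43) c1=(236.36, 371.98) c2=(286.22, 257.04) c3=(161.77, 191.27)

Intrinsics K: fx=796.7, fy=845.2, cx=320.1, cy=226.3
Marker side s = 0.233 m; corners in marker frame (Z=0):
  M0 = (-0.1165, +0.1165, 0)
  M1 = (+0.1165, +0.1165, 0)
  M2 = (+0.1165, -0.1165, 0)
  M3 = (-0.1165, -0.1165, 0)
rvec = (0.3720, 0.1342, 0.4449), |rvec| = θ = 0.59526 rad = 34.106°
Rodrigues: sinθ=0.56072, 1−cosθ=0.17199; R = I + sinθ·[k]× + (1−cosθ)·[k]×²:
    [+0.89518 -0.39486 +0.20675]
    [+0.44332 +0.83675 -0.32144]
    [-0.04608 +0.37940 +0.92409]
t = (-0.2065, 0.0939, 1.3712) m
M0: Pc = R·M0+t = (-0.35679, +0.13973, +1.42077); u = 796.7·(-0.35679)/1.42077 + 320.1 = 120.0296, v = 845.2·(+0.13973)/1.42077 + 226.3 = 309.4264
M1: Pc = R·M1+t = (-0.14821, +0.24303, +1.41003); u = 796.7·(-0.14821)/1.41003 + 320.1 = 236.3566, v = 845.2·(+0.24303)/1.41003 + 226.3 = 371.9756
M2: Pc = R·M2+t = (-0.05621, +0.04807, +1.32163); u = 796.7·(-0.05621)/1.32163 + 320.1 = 286.2151, v = 845.2·(+0.04807)/1.32163 + 226.3 = 257.0387
M3: Pc = R·M3+t = (-0.26479, -0.05523, +1.33237); u = 796.7·(-0.26479)/1.33237 + 320.1 = 161.7682, v = 845.2·(-0.05523)/1.33237 + 226.3 = 191.2657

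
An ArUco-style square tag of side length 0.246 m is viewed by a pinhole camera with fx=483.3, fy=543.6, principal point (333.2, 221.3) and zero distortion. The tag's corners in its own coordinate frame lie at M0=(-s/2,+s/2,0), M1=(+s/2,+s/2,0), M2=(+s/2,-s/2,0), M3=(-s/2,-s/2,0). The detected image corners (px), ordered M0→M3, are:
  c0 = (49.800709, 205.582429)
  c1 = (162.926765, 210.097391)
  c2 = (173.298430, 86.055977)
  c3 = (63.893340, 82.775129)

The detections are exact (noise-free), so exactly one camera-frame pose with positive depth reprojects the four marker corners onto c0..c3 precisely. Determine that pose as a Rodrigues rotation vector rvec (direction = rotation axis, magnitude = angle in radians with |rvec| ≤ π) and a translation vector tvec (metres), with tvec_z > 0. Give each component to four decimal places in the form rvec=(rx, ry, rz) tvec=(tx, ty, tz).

Intrinsics K: fx=483.3, fy=543.6, cx=333.2, cy=221.3
Marker side s = 0.246 m; corners in marker frame (Z=0):
  M0 = (-0.1230, +0.1230, 0)
  M1 = (+0.1230, +0.1230, 0)
  M2 = (+0.1230, -0.1230, 0)
  M3 = (-0.1230, -0.1230, 0)
Detected image corners:
  c0 = (49.800709, 205.582429) px
  c1 = (162.926765, 210.097391) px
  c2 = (173.298430, 86.055977) px
  c3 = (63.893340, 82.775129) px
Planar DLT: solve 8×8 A·h = b for H (H[2,2]=1):
  H  [+448.09410 -65.49680 +112.33718]
  H  [+10.50819 +481.26670 +145.05692]
  H  [-0.03623 -0.13993 +1.00000]
B = K⁻¹H; ‖b₁‖=0.953429, ‖b₂‖=0.953429; λ = 2/(‖b₁‖+‖b₂‖) = 1.048845, sign → tz>0 ⇒ λ=+1.048845
r₁ = λ·B[:,0] = (+0.99864,+0.03574,-0.03800); r₂ = λ·B[:,1] = (-0.04096,+0.98832,-0.14676)
r₃ = r₁×r₂ = (+0.03231,+0.14812,+0.98844); SVD([r₁ r₂ r₃]) → R = UVᵀ:
  R  [+0.99864 -0.04096 +0.03231]
  R  [+0.03574 +0.98832 +0.14812]
  R  [-0.03800 -0.14676 +0.98844]
t = (-0.47931, -0.14711, +1.04885) m
tr R = 2.975404; θ = arccos((tr R − 1)/2) = 0.156993 rad = 8.995°
axis k = ((R−Rᵀ)₃₂, (R−Rᵀ)₁₃, (R−Rᵀ)₂₁) / (2 sinθ) = (-0.943018, +0.224830, +0.245291)
rvec = θ·k = (-0.148047, +0.035297, +0.038509)

rvec=(-0.1480, 0.0353, 0.0385) tvec=(-0.4793, -0.1471, 1.0488)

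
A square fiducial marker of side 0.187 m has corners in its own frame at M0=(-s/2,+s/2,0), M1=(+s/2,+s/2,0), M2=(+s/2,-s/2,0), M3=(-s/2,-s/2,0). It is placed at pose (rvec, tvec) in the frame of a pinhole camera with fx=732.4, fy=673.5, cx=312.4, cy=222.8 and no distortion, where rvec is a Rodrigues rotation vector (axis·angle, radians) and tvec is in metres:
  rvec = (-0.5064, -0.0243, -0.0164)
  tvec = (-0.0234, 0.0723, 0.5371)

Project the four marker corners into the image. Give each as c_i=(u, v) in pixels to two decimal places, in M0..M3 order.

c0=(140.49, 436.13) c1=(419.21, 431.46) c2=(397.57, 210.87) c3=(162.23, 212.87)

Intrinsics K: fx=732.4, fy=673.5, cx=312.4, cy=222.8
Marker side s = 0.187 m; corners in marker frame (Z=0):
  M0 = (-0.0935, +0.0935, 0)
  M1 = (+0.0935, +0.0935, 0)
  M2 = (+0.0935, -0.0935, 0)
  M3 = (-0.0935, -0.0935, 0)
rvec = (-0.5064, -0.0243, -0.0164), |rvec| = θ = 0.50725 rad = 29.063°
Rodrigues: sinθ=0.48577, 1−cosθ=0.12592; R = I + sinθ·[k]× + (1−cosθ)·[k]×²:
    [+0.99958 +0.02173 -0.01921]
    [-0.00968 +0.87437 +0.48516]
    [+0.02734 -0.48477 +0.87422]
t = (-0.0234, 0.0723, 0.5371) m
M0: Pc = R·M0+t = (-0.11483, +0.15496, +0.48922); u = 732.4·(-0.11483)/0.48922 + 312.4 = 140.4914, v = 673.5·(+0.15496)/0.48922 + 222.8 = 436.1303
M1: Pc = R·M1+t = (+0.07209, +0.15315, +0.49433); u = 732.4·(+0.07209)/0.49433 + 312.4 = 419.2119, v = 673.5·(+0.15315)/0.49433 + 222.8 = 431.4571
M2: Pc = R·M2+t = (+0.06803, -0.01036, +0.58498); u = 732.4·(+0.06803)/0.58498 + 312.4 = 397.5728, v = 673.5·(-0.01036)/0.58498 + 222.8 = 210.8731
M3: Pc = R·M3+t = (-0.11889, -0.00855, +0.57987); u = 732.4·(-0.11889)/0.57987 + 312.4 = 162.2341, v = 673.5·(-0.00855)/0.57987 + 222.8 = 212.8712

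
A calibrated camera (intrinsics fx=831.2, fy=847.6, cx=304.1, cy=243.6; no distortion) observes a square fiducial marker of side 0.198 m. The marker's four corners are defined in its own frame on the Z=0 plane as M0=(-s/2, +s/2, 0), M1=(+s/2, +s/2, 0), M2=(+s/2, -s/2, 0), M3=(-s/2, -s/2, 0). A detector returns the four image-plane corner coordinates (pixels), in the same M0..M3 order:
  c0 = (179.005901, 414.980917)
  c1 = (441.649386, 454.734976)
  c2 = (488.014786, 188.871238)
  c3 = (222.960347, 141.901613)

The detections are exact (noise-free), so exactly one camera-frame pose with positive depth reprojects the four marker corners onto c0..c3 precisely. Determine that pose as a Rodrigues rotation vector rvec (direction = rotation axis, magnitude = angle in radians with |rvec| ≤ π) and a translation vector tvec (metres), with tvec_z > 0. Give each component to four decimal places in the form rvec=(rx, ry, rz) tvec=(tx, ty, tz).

rvec=(0.0475, -0.0726, 0.1658) tvec=(0.0223, 0.0416, 0.6119)

Intrinsics K: fx=831.2, fy=847.6, cx=304.1, cy=243.6
Marker side s = 0.198 m; corners in marker frame (Z=0):
  M0 = (-0.0990, +0.0990, 0)
  M1 = (+0.0990, +0.0990, 0)
  M2 = (+0.0990, -0.0990, 0)
  M3 = (-0.0990, -0.0990, 0)
Detected image corners:
  c0 = (179.005901, 414.980917) px
  c1 = (441.649386, 454.734976) px
  c2 = (488.014786, 188.871238) px
  c3 = (222.960347, 141.901613) px
Planar DLT: solve 8×8 A·h = b for H (H[2,2]=1):
  H  [+1373.93828 -205.70443 +334.38137]
  H  [+256.20798 +1380.98284 +301.28872]
  H  [+0.12438 +0.06744 +1.00000]
B = K⁻¹H; ‖b₁‖=1.634138, ‖b₂‖=1.634138; λ = 2/(‖b₁‖+‖b₂‖) = 0.611944, sign → tz>0 ⇒ λ=+0.611944
r₁ = λ·B[:,0] = (+0.98367,+0.16310,+0.07612); r₂ = λ·B[:,1] = (-0.16654,+0.98517,+0.04127)
r₃ = r₁×r₂ = (-0.06826,-0.05327,+0.99624); SVD([r₁ r₂ r₃]) → R = UVᵀ:
  R  [+0.98367 -0.16654 -0.06826]
  R  [+0.16310 +0.98517 -0.05327]
  R  [+0.07612 +0.04127 +0.99624]
t = (+0.02229, +0.04165, +0.61194) m
tr R = 2.965084; θ = arccos((tr R − 1)/2) = 0.187131 rad = 10.722°
axis k = ((R−Rᵀ)₃₂, (R−Rᵀ)₁₃, (R−Rᵀ)₂₁) / (2 sinθ) = (+0.254085, -0.388013, +0.885938)
rvec = θ·k = (+0.047547, -0.072609, +0.165786)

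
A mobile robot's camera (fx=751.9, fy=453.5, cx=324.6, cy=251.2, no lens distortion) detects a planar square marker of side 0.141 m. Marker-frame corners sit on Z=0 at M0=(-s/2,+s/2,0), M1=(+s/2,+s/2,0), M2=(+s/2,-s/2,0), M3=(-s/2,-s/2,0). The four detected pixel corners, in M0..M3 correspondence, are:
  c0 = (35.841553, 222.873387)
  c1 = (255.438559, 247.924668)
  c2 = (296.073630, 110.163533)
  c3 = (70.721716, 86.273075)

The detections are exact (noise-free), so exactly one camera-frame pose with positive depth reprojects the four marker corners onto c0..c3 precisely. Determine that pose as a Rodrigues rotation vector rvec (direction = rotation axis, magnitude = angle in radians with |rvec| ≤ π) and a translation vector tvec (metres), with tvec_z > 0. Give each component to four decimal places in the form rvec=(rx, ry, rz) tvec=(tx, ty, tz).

rvec=(0.0740, 0.0489, 0.1848) tvec=(-0.0993, -0.0855, 0.4637)

Intrinsics K: fx=751.9, fy=453.5, cx=324.6, cy=251.2
Marker side s = 0.141 m; corners in marker frame (Z=0):
  M0 = (-0.0705, +0.0705, 0)
  M1 = (+0.0705, +0.0705, 0)
  M2 = (+0.0705, -0.0705, 0)
  M3 = (-0.0705, -0.0705, 0)
Detected image corners:
  c0 = (35.841553, 222.873387) px
  c1 = (255.438559, 247.924668) px
  c2 = (296.073630, 110.163533) px
  c3 = (70.721716, 86.273075) px
Planar DLT: solve 8×8 A·h = b for H (H[2,2]=1):
  H  [+1562.78189 -239.98590 +163.58910]
  H  [+158.58576 +1000.94102 +167.54428]
  H  [-0.09002 +0.16818 +1.00000]
B = K⁻¹H; ‖b₁‖=2.156553, ‖b₂‖=2.156553; λ = 2/(‖b₁‖+‖b₂‖) = 0.463703, sign → tz>0 ⇒ λ=+0.463703
r₁ = λ·B[:,0] = (+0.98180,+0.18527,-0.04174); r₂ = λ·B[:,1] = (-0.18167,+0.98026,+0.07799)
r₃ = r₁×r₂ = (+0.05537,-0.06898,+0.99608); SVD([r₁ r₂ r₃]) → R = UVᵀ:
  R  [+0.98180 -0.18167 +0.05537]
  R  [+0.18527 +0.98026 -0.06898]
  R  [-0.04174 +0.07799 +0.99608]
t = (-0.09930, -0.08554, +0.46370) m
tr R = 2.958143; θ = arccos((tr R − 1)/2) = 0.204949 rad = 11.743°
axis k = ((R−Rᵀ)₃₂, (R−Rᵀ)₁₃, (R−Rᵀ)₂₁) / (2 sinθ) = (+0.361077, +0.238569, +0.901503)
rvec = θ·k = (+0.074002, +0.048894, +0.184762)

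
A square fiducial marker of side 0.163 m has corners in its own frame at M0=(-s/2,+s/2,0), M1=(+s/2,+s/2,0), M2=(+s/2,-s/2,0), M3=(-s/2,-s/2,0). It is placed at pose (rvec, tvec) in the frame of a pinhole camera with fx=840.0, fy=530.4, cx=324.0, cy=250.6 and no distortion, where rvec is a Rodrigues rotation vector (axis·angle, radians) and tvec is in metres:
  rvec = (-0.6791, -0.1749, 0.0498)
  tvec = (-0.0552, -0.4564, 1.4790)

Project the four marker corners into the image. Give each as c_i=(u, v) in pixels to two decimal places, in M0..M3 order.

c0=(244.21, 100.24) c1=(339.12, 108.88) c2=(337.13, 74.70) c3=(248.59, 66.12)

Intrinsics K: fx=840.0, fy=530.4, cx=324.0, cy=250.6
Marker side s = 0.163 m; corners in marker frame (Z=0):
  M0 = (-0.0815, +0.0815, 0)
  M1 = (+0.0815, +0.0815, 0)
  M2 = (+0.0815, -0.0815, 0)
  M3 = (-0.0815, -0.0815, 0)
rvec = (-0.6791, -0.1749, 0.0498), |rvec| = θ = 0.70303 rad = 40.280°
Rodrigues: sinθ=0.64653, 1−cosθ=0.23711; R = I + sinθ·[k]× + (1−cosθ)·[k]×²:
    [+0.98413 +0.01118 -0.17707]
    [+0.10278 +0.77756 +0.62035]
    [+0.14462 -0.62870 +0.76408]
t = (-0.0552, -0.4564, 1.4790) m
M0: Pc = R·M0+t = (-0.13450, -0.40141, +1.41597); u = 840.0·(-0.13450)/1.41597 + 324.0 = 244.2130, v = 530.4·(-0.40141)/1.41597 + 250.6 = 100.2404
M1: Pc = R·M1+t = (+0.02592, -0.38465, +1.43955); u = 840.0·(+0.02592)/1.43955 + 324.0 = 339.1238, v = 530.4·(-0.38465)/1.43955 + 250.6 = 108.8753
M2: Pc = R·M2+t = (+0.02410, -0.51139, +1.54203); u = 840.0·(+0.02410)/1.54203 + 324.0 = 337.1258, v = 530.4·(-0.51139)/1.54203 + 250.6 = 74.6990
M3: Pc = R·M3+t = (-0.13632, -0.52815, +1.51845); u = 840.0·(-0.13632)/1.51845 + 324.0 = 248.5894, v = 530.4·(-0.52815)/1.51845 + 250.6 = 66.1164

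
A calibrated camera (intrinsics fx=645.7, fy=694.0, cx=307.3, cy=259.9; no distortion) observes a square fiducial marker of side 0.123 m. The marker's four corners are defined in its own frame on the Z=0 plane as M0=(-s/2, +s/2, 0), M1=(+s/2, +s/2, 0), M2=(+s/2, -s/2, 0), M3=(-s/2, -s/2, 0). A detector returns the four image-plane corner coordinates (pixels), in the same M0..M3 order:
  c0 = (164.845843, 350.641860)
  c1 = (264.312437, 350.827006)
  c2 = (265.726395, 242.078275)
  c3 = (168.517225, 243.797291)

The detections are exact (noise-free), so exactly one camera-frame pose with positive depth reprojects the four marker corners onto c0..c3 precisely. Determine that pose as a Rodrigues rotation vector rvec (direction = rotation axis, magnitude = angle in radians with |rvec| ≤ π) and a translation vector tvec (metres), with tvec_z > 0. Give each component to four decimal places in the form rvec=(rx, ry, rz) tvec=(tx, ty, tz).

rvec=(-0.1509, 0.1155, -0.0046) tvec=(-0.1123, 0.0413, 0.7893)

Intrinsics K: fx=645.7, fy=694.0, cx=307.3, cy=259.9
Marker side s = 0.123 m; corners in marker frame (Z=0):
  M0 = (-0.0615, +0.0615, 0)
  M1 = (+0.0615, +0.0615, 0)
  M2 = (+0.0615, -0.0615, 0)
  M3 = (-0.0615, -0.0615, 0)
Detected image corners:
  c0 = (164.845843, 350.641860) px
  c1 = (264.312437, 350.827006) px
  c2 = (265.726395, 242.078275) px
  c3 = (168.517225, 243.797291) px
Planar DLT: solve 8×8 A·h = b for H (H[2,2]=1):
  H  [+768.09625 -61.84771 +215.42699]
  H  [-49.35744 +819.81462 +296.20846]
  H  [-0.14497 -0.19038 +1.00000]
B = K⁻¹H; ‖b₁‖=1.266982, ‖b₂‖=1.266982; λ = 2/(‖b₁‖+‖b₂‖) = 0.789277, sign → tz>0 ⇒ λ=+0.789277
r₁ = λ·B[:,0] = (+0.99334,-0.01328,-0.11442); r₂ = λ·B[:,1] = (-0.00409,+0.98864,-0.15026)
r₃ = r₁×r₂ = (+0.11512,+0.14973,+0.98200); SVD([r₁ r₂ r₃]) → R = UVᵀ:
  R  [+0.99334 -0.00409 +0.11512]
  R  [-0.01328 +0.98864 +0.14973]
  R  [-0.11442 -0.15026 +0.98200]
t = (-0.11230, +0.04129, +0.78928) m
tr R = 2.963984; θ = arccos((tr R − 1)/2) = 0.190065 rad = 10.890°
axis k = ((R−Rᵀ)₃₂, (R−Rᵀ)₁₃, (R−Rᵀ)₂₁) / (2 sinθ) = (-0.793959, +0.607484, -0.024340)
rvec = θ·k = (-0.150904, +0.115461, -0.004626)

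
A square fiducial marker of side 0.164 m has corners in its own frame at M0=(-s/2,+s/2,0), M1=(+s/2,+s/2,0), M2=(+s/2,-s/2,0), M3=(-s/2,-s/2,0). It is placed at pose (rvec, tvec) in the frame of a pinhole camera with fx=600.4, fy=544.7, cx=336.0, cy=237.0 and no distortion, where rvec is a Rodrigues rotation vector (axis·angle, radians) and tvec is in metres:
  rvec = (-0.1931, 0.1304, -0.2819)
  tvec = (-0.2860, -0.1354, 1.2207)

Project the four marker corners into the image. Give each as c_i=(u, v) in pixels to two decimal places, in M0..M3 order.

Intrinsics K: fx=600.4, fy=544.7, cx=336.0, cy=237.0
Marker side s = 0.164 m; corners in marker frame (Z=0):
  M0 = (-0.0820, +0.0820, 0)
  M1 = (+0.0820, +0.0820, 0)
  M2 = (+0.0820, -0.0820, 0)
  M3 = (-0.0820, -0.0820, 0)
rvec = (-0.1931, 0.1304, -0.2819), |rvec| = θ = 0.36573 rad = 20.955°
Rodrigues: sinθ=0.35763, 1−cosθ=0.06614; R = I + sinθ·[k]× + (1−cosθ)·[k]×²:
    [+0.95230 +0.26321 +0.15443]
    [-0.28811 +0.94227 +0.17065]
    [-0.10060 -0.20700 +0.97316]
t = (-0.2860, -0.1354, 1.2207) m
M0: Pc = R·M0+t = (-0.34251, -0.03451, +1.21197); u = 600.4·(-0.34251)/1.21197 + 336.0 = 166.3262, v = 544.7·(-0.03451)/1.21197 + 237.0 = 221.4906
M1: Pc = R·M1+t = (-0.18633, -0.08176, +1.19548); u = 600.4·(-0.18633)/1.19548 + 336.0 = 242.4209, v = 544.7·(-0.08176)/1.19548 + 237.0 = 199.7480
M2: Pc = R·M2+t = (-0.22949, -0.23629, +1.22943); u = 600.4·(-0.22949)/1.22943 + 336.0 = 223.9245, v = 544.7·(-0.23629)/1.22943 + 237.0 = 132.3106
M3: Pc = R·M3+t = (-0.38567, -0.18904, +1.24592); u = 600.4·(-0.38567)/1.24592 + 336.0 = 150.1481, v = 544.7·(-0.18904)/1.24592 + 237.0 = 154.3538

c0=(166.33, 221.49) c1=(242.42, 199.75) c2=(223.92, 132.31) c3=(150.15, 154.35)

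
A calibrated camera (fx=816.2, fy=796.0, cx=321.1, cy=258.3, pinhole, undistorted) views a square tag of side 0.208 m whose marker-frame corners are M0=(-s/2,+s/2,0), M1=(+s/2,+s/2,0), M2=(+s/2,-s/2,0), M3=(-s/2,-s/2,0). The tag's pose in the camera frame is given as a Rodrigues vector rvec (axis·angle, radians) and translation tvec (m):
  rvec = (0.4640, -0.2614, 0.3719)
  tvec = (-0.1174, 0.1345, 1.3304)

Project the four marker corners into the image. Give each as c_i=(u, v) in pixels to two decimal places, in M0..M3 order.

Intrinsics K: fx=816.2, fy=796.0, cx=321.1, cy=258.3
Marker side s = 0.208 m; corners in marker frame (Z=0):
  M0 = (-0.1040, +0.1040, 0)
  M1 = (+0.1040, +0.1040, 0)
  M2 = (+0.1040, -0.1040, 0)
  M3 = (-0.1040, -0.1040, 0)
rvec = (0.4640, -0.2614, 0.3719), |rvec| = θ = 0.64957 rad = 37.217°
Rodrigues: sinθ=0.60484, 1−cosθ=0.20365; R = I + sinθ·[k]× + (1−cosθ)·[k]×²:
    [+0.90026 -0.40484 -0.16011]
    [+0.28775 +0.82933 -0.47897]
    [+0.32669 +0.38513 +0.86310]
t = (-0.1174, 0.1345, 1.3304) m
M0: Pc = R·M0+t = (-0.25313, +0.19082, +1.33648); u = 816.2·(-0.25313)/1.33648 + 321.1 = 166.5109, v = 796.0·(+0.19082)/1.33648 + 258.3 = 371.9538
M1: Pc = R·M1+t = (-0.06588, +0.25068, +1.40443); u = 816.2·(-0.06588)/1.40443 + 321.1 = 282.8156, v = 796.0·(+0.25068)/1.40443 + 258.3 = 400.3778
M2: Pc = R·M2+t = (+0.01833, +0.07818, +1.32432); u = 816.2·(+0.01833)/1.32432 + 321.1 = 332.3972, v = 796.0·(+0.07818)/1.32432 + 258.3 = 305.2887
M3: Pc = R·M3+t = (-0.16892, +0.01832, +1.25637); u = 816.2·(-0.16892)/1.25637 + 321.1 = 211.3584, v = 796.0·(+0.01832)/1.25637 + 258.3 = 269.9095

c0=(166.51, 371.95) c1=(282.82, 400.38) c2=(332.40, 305.29) c3=(211.36, 269.91)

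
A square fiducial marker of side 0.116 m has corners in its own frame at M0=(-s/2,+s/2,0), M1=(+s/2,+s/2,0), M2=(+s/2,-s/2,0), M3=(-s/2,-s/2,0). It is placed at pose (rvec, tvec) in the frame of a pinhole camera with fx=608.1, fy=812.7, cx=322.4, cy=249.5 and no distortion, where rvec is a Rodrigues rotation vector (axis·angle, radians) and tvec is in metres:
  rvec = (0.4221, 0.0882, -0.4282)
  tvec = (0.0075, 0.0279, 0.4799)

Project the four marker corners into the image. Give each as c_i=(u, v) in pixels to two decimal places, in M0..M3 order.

Intrinsics K: fx=608.1, fy=812.7, cx=322.4, cy=249.5
Marker side s = 0.116 m; corners in marker frame (Z=0):
  M0 = (-0.0580, +0.0580, 0)
  M1 = (+0.0580, +0.0580, 0)
  M2 = (+0.0580, -0.0580, 0)
  M3 = (-0.0580, -0.0580, 0)
rvec = (0.4221, 0.0882, -0.4282), |rvec| = θ = 0.60770 rad = 34.819°
Rodrigues: sinθ=0.57098, 1−cosθ=0.17904; R = I + sinθ·[k]× + (1−cosθ)·[k]×²:
    [+0.90734 +0.42038 -0.00475]
    [-0.38428 +0.82473 -0.41490]
    [-0.17050 +0.37829 +0.90985]
t = (0.0075, 0.0279, 0.4799) m
M0: Pc = R·M0+t = (-0.02074, +0.09802, +0.51173); u = 608.1·(-0.02074)/0.51173 + 322.4 = 297.7496, v = 812.7·(+0.09802)/0.51173 + 249.5 = 405.1741
M1: Pc = R·M1+t = (+0.08451, +0.05345, +0.49195); u = 608.1·(+0.08451)/0.49195 + 322.4 = 426.8593, v = 812.7·(+0.05345)/0.49195 + 249.5 = 337.7930
M2: Pc = R·M2+t = (+0.03574, -0.04222, +0.44807); u = 608.1·(+0.03574)/0.44807 + 322.4 = 370.9098, v = 812.7·(-0.04222)/0.44807 + 249.5 = 172.9176
M3: Pc = R·M3+t = (-0.06951, +0.00235, +0.46785); u = 608.1·(-0.06951)/0.46785 + 322.4 = 232.0557, v = 812.7·(+0.00235)/0.46785 + 249.5 = 253.5884

c0=(297.75, 405.17) c1=(426.86, 337.79) c2=(370.91, 172.92) c3=(232.06, 253.59)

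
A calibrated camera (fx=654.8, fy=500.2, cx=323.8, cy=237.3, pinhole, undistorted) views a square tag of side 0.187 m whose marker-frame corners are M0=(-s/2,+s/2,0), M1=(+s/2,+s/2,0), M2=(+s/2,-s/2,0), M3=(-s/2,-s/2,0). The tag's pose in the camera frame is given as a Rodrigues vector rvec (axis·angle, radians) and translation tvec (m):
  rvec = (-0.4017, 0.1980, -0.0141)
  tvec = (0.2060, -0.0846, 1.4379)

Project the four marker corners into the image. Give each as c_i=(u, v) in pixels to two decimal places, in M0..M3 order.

Intrinsics K: fx=654.8, fy=500.2, cx=323.8, cy=237.3
Marker side s = 0.187 m; corners in marker frame (Z=0):
  M0 = (-0.0935, +0.0935, 0)
  M1 = (+0.0935, +0.0935, 0)
  M2 = (+0.0935, -0.0935, 0)
  M3 = (-0.0935, -0.0935, 0)
rvec = (-0.4017, 0.1980, -0.0141), |rvec| = θ = 0.44807 rad = 25.672°
Rodrigues: sinθ=0.43323, 1−cosθ=0.09871; R = I + sinθ·[k]× + (1−cosθ)·[k]×²:
    [+0.98063 -0.02547 +0.19423]
    [-0.05274 +0.92056 +0.38702]
    [-0.18866 -0.38977 +0.90138]
t = (0.2060, -0.0846, 1.4379) m
M0: Pc = R·M0+t = (+0.11193, +0.00640, +1.41910); u = 654.8·(+0.11193)/1.41910 + 323.8 = 375.4466, v = 500.2·(+0.00640)/1.41910 + 237.3 = 239.5572
M1: Pc = R·M1+t = (+0.29531, -0.00346, +1.38382); u = 654.8·(+0.29531)/1.38382 + 323.8 = 463.5343, v = 500.2·(-0.00346)/1.38382 + 237.3 = 236.0498
M2: Pc = R·M2+t = (+0.30007, -0.17560, +1.45670); u = 654.8·(+0.30007)/1.45670 + 323.8 = 458.6840, v = 500.2·(-0.17560)/1.45670 + 237.3 = 177.0015
M3: Pc = R·M3+t = (+0.11669, -0.16574, +1.49198); u = 654.8·(+0.11669)/1.49198 + 323.8 = 375.0143, v = 500.2·(-0.16574)/1.49198 + 237.3 = 181.7338

c0=(375.45, 239.56) c1=(463.53, 236.05) c2=(458.68, 177.00) c3=(375.01, 181.73)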